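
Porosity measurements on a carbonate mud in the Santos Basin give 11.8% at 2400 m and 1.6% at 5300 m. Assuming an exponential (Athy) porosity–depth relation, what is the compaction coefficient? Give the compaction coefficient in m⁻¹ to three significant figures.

Working in km (1 km = 1000 m; β in km⁻¹ = β in m⁻¹ × 1000):
Athy: φ(d) = φ₀ e^(−βd) ⇒ φ₁/φ₂ = e^{β(d₂−d₁)} ⇒ β = ln(φ₁/φ₂)/(d₂−d₁)
β = ln(0.118/0.016) / (5.3 − 2.4) = ln(7.375) / 2.9 = 1.9981 / 2.9 = 0.689 km⁻¹

0.000689 m⁻¹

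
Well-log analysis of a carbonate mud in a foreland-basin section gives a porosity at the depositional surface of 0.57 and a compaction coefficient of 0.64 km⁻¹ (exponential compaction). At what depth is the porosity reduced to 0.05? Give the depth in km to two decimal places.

Invert Athy's law: Z = ln(phi₀/phi) / c
Z = ln(0.57/0.05) / 0.64 = ln(11.4) / 0.64 = 2.4336 / 0.64 = 3.803 km

3.80 km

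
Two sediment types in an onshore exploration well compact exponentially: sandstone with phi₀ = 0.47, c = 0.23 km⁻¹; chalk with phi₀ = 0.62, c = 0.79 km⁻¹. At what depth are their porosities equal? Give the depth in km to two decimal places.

0.49 km

Set phi₀ₐ e^(−cₐz) = phi₀ᵦ e^(−cᵦz) ⇒ ln(phi₀ₐ/phi₀ᵦ) = (cₐ − cᵦ)·z
z = ln(0.47/0.62) / (0.23 − 0.79) = -0.2770 / -0.56 = 0.495 km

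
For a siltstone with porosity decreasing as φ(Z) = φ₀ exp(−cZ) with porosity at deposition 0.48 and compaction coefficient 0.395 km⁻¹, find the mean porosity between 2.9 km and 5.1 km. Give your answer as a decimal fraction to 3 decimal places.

⟨φ⟩ = (1/(Z₂−Z₁)) ∫ φ₀ e^(−cZ) dZ = φ₀·(e^(−c·Z₁) − e^(−c·Z₂)) / (c·(Z₂−Z₁))
e^(−0.395×2.9) = 0.3181; e^(−0.395×5.1) = 0.1334
⟨φ⟩ = 0.48 × (0.3181 − 0.1334) / (0.395 × 2.2) = 0.48 × 0.2125 = 0.1020

0.102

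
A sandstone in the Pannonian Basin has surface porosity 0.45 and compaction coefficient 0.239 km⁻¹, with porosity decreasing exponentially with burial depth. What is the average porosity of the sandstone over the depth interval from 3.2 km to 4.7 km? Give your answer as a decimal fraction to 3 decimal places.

⟨phi⟩ = (1/(z₂−z₁)) ∫ phi₀ e^(−kz) dz = phi₀·(e^(−k·z₁) − e^(−k·z₂)) / (k·(z₂−z₁))
e^(−0.239×3.2) = 0.4654; e^(−0.239×4.7) = 0.3252
⟨phi⟩ = 0.45 × (0.4654 − 0.3252) / (0.239 × 1.5) = 0.45 × 0.3911 = 0.1760

0.176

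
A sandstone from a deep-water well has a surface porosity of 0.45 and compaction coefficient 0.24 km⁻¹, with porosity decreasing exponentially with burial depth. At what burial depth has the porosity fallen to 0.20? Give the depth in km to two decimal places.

Invert Athy's law: z = ln(φ₀/φ) / k
z = ln(0.45/0.2) / 0.24 = ln(2.25) / 0.24 = 0.8109 / 0.24 = 3.379 km

3.38 km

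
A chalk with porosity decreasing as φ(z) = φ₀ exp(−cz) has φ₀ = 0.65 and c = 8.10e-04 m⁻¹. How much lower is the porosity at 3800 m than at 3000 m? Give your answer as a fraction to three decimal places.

0.027

Working in km (1 km = 1000 m; c in km⁻¹ = c in m⁻¹ × 1000):
φ(3) = 0.65·e^(−0.81×3) = 0.0572
φ(3.8) = 0.65·e^(−0.81×3.8) = 0.0299
Δφ = 0.0572 − 0.0299 = 0.0273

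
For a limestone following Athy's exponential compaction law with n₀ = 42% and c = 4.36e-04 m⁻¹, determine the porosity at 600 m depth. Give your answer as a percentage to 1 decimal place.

Working in km (1 km = 1000 m; c in km⁻¹ = c in m⁻¹ × 1000):
n = n₀·exp(−c·z) = 0.42 × exp(−0.436 × 0.6) = 0.42 × exp(−0.2616)
  = 0.42 × 0.7698 = 0.3233

32.3%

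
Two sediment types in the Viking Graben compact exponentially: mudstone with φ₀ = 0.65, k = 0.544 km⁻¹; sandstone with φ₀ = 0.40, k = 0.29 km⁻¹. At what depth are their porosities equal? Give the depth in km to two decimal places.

1.91 km

Set φ₀ₐ e^(−kₐd) = φ₀ᵦ e^(−kᵦd) ⇒ ln(φ₀ₐ/φ₀ᵦ) = (kₐ − kᵦ)·d
d = ln(0.65/0.4) / (0.544 − 0.29) = 0.4855 / 0.254 = 1.911 km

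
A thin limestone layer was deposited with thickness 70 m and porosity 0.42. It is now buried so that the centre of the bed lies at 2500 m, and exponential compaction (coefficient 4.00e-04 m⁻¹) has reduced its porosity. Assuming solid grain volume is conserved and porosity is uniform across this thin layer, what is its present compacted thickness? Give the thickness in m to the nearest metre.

48 m

Working in km (1 km = 1000 m; c in km⁻¹ = c in m⁻¹ × 1000):
Porosity at 2.5 km: φ = 0.42·exp(−0.4×2.5) = 0.1545
Solid-volume conservation: h(1−φ) = h₀(1−φ₀) ⇒ h = h₀·(1−φ₀)/(1−φ)
h = 0.07 × (1 − 0.42)/(1 − 0.1545) = 0.07 × 0.6860 = 0.0480 km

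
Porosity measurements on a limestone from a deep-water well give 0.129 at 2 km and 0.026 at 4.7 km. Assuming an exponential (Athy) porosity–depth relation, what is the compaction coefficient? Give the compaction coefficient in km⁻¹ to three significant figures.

0.593 km⁻¹

Athy: n(z) = n₀ e^(−kz) ⇒ n₁/n₂ = e^{k(z₂−z₁)} ⇒ k = ln(n₁/n₂)/(z₂−z₁)
k = ln(0.129/0.026) / (4.7 − 2) = ln(4.962) / 2.7 = 1.6017 / 2.7 = 0.5932 km⁻¹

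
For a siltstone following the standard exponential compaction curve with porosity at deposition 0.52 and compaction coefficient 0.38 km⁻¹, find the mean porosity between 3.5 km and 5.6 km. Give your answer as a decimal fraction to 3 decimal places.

0.095

⟨φ⟩ = (1/(d₂−d₁)) ∫ φ₀ e^(−βd) dd = φ₀·(e^(−β·d₁) − e^(−β·d₂)) / (β·(d₂−d₁))
e^(−0.38×3.5) = 0.2645; e^(−0.38×5.6) = 0.1191
⟨φ⟩ = 0.52 × (0.2645 − 0.1191) / (0.38 × 2.1) = 0.52 × 0.1822 = 0.0947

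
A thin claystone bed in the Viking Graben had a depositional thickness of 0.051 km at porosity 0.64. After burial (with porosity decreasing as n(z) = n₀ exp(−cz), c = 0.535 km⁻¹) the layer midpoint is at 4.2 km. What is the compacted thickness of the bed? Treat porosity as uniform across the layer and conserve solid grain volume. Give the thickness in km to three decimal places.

Porosity at 4.2 km: n = 0.64·exp(−0.535×4.2) = 0.0677
Solid-volume conservation: h(1−n) = h₀(1−n₀) ⇒ h = h₀·(1−n₀)/(1−n)
h = 0.051 × (1 − 0.64)/(1 − 0.0677) = 0.051 × 0.3861 = 0.0197 km

0.020 km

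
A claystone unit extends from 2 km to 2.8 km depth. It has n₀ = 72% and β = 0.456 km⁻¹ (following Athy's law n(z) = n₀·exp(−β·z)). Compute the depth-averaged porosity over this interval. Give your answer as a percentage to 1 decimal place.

⟨n⟩ = (1/(z₂−z₁)) ∫ n₀ e^(−βz) dz = n₀·(e^(−β·z₁) − e^(−β·z₂)) / (β·(z₂−z₁))
e^(−0.456×2) = 0.4017; e^(−0.456×2.8) = 0.2789
⟨n⟩ = 0.72 × (0.4017 − 0.2789) / (0.456 × 0.8) = 0.72 × 0.3366 = 0.2424

24.2%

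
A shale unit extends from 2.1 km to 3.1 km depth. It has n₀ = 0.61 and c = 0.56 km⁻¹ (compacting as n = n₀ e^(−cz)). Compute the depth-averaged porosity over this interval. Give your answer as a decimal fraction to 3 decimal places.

⟨n⟩ = (1/(z₂−z₁)) ∫ n₀ e^(−cz) dz = n₀·(e^(−c·z₁) − e^(−c·z₂)) / (c·(z₂−z₁))
e^(−0.56×2.1) = 0.3085; e^(−0.56×3.1) = 0.1762
⟨n⟩ = 0.61 × (0.3085 − 0.1762) / (0.56 × 1) = 0.61 × 0.2362 = 0.1441

0.144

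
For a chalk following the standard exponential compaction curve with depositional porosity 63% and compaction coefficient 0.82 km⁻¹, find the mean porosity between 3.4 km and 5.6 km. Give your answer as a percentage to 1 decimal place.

⟨phi⟩ = (1/(Z₂−Z₁)) ∫ phi₀ e^(−cZ) dZ = phi₀·(e^(−c·Z₁) − e^(−c·Z₂)) / (c·(Z₂−Z₁))
e^(−0.82×3.4) = 0.0615; e^(−0.82×5.6) = 0.0101
⟨phi⟩ = 0.63 × (0.0615 − 0.0101) / (0.82 × 2.2) = 0.63 × 0.0285 = 0.0180

1.8%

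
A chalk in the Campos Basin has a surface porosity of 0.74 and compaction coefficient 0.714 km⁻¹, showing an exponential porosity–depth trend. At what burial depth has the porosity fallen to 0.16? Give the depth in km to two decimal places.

2.14 km

Invert Athy's law: z = ln(n₀/n) / k
z = ln(0.74/0.16) / 0.714 = ln(4.625) / 0.714 = 1.5315 / 0.714 = 2.145 km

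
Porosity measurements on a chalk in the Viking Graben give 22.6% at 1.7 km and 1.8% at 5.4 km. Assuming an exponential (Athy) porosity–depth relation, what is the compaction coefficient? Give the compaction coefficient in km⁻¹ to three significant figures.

0.684 km⁻¹

Athy: phi(d) = phi₀ e^(−kd) ⇒ phi₁/phi₂ = e^{k(d₂−d₁)} ⇒ k = ln(phi₁/phi₂)/(d₂−d₁)
k = ln(0.226/0.018) / (5.4 − 1.7) = ln(12.56) / 3.7 = 2.5302 / 3.7 = 0.6838 km⁻¹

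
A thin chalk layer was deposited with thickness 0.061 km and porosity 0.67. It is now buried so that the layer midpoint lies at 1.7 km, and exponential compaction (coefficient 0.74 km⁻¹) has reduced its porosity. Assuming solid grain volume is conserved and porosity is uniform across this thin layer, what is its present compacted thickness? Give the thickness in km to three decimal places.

Porosity at 1.7 km: phi = 0.67·exp(−0.74×1.7) = 0.1904
Solid-volume conservation: h(1−phi) = h₀(1−phi₀) ⇒ h = h₀·(1−phi₀)/(1−phi)
h = 0.061 × (1 − 0.67)/(1 − 0.1904) = 0.061 × 0.4076 = 0.0249 km

0.025 km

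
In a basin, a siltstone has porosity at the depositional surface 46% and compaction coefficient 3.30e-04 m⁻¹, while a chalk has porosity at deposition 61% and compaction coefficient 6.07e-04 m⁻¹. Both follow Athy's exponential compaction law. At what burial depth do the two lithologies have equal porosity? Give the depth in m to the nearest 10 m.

Working in km (1 km = 1000 m; β in km⁻¹ = β in m⁻¹ × 1000):
Set φ₀ₐ e^(−βₐZ) = φ₀ᵦ e^(−βᵦZ) ⇒ ln(φ₀ₐ/φ₀ᵦ) = (βₐ − βᵦ)·Z
Z = ln(0.46/0.61) / (0.33 − 0.607) = -0.2822 / -0.277 = 1.019 km

1020 m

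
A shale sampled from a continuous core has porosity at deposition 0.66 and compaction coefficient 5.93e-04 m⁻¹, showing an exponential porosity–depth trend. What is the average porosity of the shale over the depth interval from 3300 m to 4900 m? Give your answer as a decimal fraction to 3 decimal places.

Working in km (1 km = 1000 m; β in km⁻¹ = β in m⁻¹ × 1000):
⟨n⟩ = (1/(d₂−d₁)) ∫ n₀ e^(−βd) dd = n₀·(e^(−β·d₁) − e^(−β·d₂)) / (β·(d₂−d₁))
e^(−0.593×3.3) = 0.1413; e^(−0.593×4.9) = 0.0547
⟨n⟩ = 0.66 × (0.1413 − 0.0547) / (0.593 × 1.6) = 0.66 × 0.0913 = 0.0602

0.060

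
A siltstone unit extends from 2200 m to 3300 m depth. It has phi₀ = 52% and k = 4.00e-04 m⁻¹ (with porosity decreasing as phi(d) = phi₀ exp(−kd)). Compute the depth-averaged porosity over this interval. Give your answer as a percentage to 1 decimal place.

Working in km (1 km = 1000 m; k in km⁻¹ = k in m⁻¹ × 1000):
⟨phi⟩ = (1/(d₂−d₁)) ∫ phi₀ e^(−kd) dd = phi₀·(e^(−k·d₁) − e^(−k·d₂)) / (k·(d₂−d₁))
e^(−0.4×2.2) = 0.4148; e^(−0.4×3.3) = 0.2671
⟨phi⟩ = 0.52 × (0.4148 − 0.2671) / (0.4 × 1.1) = 0.52 × 0.3356 = 0.1745

17.4%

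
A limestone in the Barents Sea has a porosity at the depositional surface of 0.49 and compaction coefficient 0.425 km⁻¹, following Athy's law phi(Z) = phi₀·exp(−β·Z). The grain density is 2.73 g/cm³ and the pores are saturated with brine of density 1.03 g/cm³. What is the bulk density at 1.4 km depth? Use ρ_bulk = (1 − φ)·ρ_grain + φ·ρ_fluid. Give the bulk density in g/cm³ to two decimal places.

Porosity at depth: phi = 0.49·exp(−0.425×1.4) = 0.49×0.5516 = 0.2703
Bulk density: ρ_b = (1−phi)ρ_g + phi·ρ_f = 0.7297×2.73 + 0.2703×1.03
       = 1.992 + 0.278 = 2.271 g/cm³

2.27 g/cm³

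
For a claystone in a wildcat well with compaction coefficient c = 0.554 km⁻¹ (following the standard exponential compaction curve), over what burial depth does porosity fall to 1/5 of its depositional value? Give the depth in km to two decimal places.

φ/φ₀ = 1/5 ⇒ exp(−c·d) = 1/5 ⇒ d = ln(5) / c
d = 1.6094 / 0.554 = 2.905 km

2.91 km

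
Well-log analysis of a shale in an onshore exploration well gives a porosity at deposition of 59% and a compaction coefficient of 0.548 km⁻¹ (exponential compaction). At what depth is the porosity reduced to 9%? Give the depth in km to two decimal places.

3.43 km

Invert Athy's law: z = ln(n₀/n) / k
z = ln(0.59/0.09) / 0.548 = ln(6.556) / 0.548 = 1.8803 / 0.548 = 3.431 km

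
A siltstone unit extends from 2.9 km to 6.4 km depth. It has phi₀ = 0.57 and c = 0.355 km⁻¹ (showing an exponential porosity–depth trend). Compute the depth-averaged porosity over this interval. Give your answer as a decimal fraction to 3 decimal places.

⟨phi⟩ = (1/(d₂−d₁)) ∫ phi₀ e^(−cd) dd = phi₀·(e^(−c·d₁) − e^(−c·d₂)) / (c·(d₂−d₁))
e^(−0.355×2.9) = 0.3572; e^(−0.355×6.4) = 0.1031
⟨phi⟩ = 0.57 × (0.3572 − 0.1031) / (0.355 × 3.5) = 0.57 × 0.2045 = 0.1166

0.117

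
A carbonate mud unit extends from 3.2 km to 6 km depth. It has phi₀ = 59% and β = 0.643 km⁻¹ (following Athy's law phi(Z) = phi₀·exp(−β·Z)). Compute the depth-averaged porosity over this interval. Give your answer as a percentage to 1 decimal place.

⟨phi⟩ = (1/(Z₂−Z₁)) ∫ phi₀ e^(−βZ) dZ = phi₀·(e^(−β·Z₁) − e^(−β·Z₂)) / (β·(Z₂−Z₁))
e^(−0.643×3.2) = 0.1278; e^(−0.643×6) = 0.0211
⟨phi⟩ = 0.59 × (0.1278 − 0.0211) / (0.643 × 2.8) = 0.59 × 0.0592 = 0.0349

3.5%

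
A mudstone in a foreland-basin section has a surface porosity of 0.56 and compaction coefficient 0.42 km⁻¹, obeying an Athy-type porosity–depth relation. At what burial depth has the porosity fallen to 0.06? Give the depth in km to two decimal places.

5.32 km

Invert Athy's law: Z = ln(phi₀/phi) / c
Z = ln(0.56/0.06) / 0.42 = ln(9.333) / 0.42 = 2.2336 / 0.42 = 5.318 km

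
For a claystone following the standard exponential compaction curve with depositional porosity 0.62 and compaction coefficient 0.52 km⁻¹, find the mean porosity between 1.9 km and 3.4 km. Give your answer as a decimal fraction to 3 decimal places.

0.160

⟨n⟩ = (1/(Z₂−Z₁)) ∫ n₀ e^(−kZ) dZ = n₀·(e^(−k·Z₁) − e^(−k·Z₂)) / (k·(Z₂−Z₁))
e^(−0.52×1.9) = 0.3723; e^(−0.52×3.4) = 0.1707
⟨n⟩ = 0.62 × (0.3723 − 0.1707) / (0.52 × 1.5) = 0.62 × 0.2585 = 0.1603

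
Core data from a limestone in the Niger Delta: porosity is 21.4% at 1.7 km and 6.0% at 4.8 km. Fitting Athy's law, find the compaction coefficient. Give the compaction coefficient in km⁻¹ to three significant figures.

0.410 km⁻¹

Athy: phi(Z) = phi₀ e^(−kZ) ⇒ phi₁/phi₂ = e^{k(Z₂−Z₁)} ⇒ k = ln(phi₁/phi₂)/(Z₂−Z₁)
k = ln(0.214/0.06) / (4.8 − 1.7) = ln(3.567) / 3.1 = 1.2716 / 3.1 = 0.4102 km⁻¹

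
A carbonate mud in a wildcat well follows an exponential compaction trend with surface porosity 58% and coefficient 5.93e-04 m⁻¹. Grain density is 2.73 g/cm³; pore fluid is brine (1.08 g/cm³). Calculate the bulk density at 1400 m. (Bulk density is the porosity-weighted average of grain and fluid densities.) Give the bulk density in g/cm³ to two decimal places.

Working in km (1 km = 1000 m; k in km⁻¹ = k in m⁻¹ × 1000):
Porosity at depth: phi = 0.58·exp(−0.593×1.4) = 0.58×0.4360 = 0.2529
Bulk density: ρ_b = (1−phi)ρ_g + phi·ρ_f = 0.7471×2.73 + 0.2529×1.08
       = 2.040 + 0.273 = 2.313 g/cm³

2.31 g/cm³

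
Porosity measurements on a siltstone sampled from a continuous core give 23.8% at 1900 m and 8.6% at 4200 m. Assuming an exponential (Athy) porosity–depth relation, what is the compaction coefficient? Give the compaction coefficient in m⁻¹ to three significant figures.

Working in km (1 km = 1000 m; k in km⁻¹ = k in m⁻¹ × 1000):
Athy: phi(Z) = phi₀ e^(−kZ) ⇒ phi₁/phi₂ = e^{k(Z₂−Z₁)} ⇒ k = ln(phi₁/phi₂)/(Z₂−Z₁)
k = ln(0.238/0.086) / (4.2 − 1.9) = ln(2.767) / 2.3 = 1.0179 / 2.3 = 0.4426 km⁻¹

0.000443 m⁻¹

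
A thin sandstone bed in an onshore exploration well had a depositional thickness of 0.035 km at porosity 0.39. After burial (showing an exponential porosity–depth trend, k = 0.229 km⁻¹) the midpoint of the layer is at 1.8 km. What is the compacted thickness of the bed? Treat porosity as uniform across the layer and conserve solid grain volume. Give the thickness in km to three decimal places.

Porosity at 1.8 km: phi = 0.39·exp(−0.229×1.8) = 0.2583
Solid-volume conservation: h(1−phi) = h₀(1−phi₀) ⇒ h = h₀·(1−phi₀)/(1−phi)
h = 0.035 × (1 − 0.39)/(1 − 0.2583) = 0.035 × 0.8224 = 0.0288 km

0.029 km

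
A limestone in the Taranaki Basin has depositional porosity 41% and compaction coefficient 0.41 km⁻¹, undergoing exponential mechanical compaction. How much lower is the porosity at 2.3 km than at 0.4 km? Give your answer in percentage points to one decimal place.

18.8 percentage points

n(0.4) = 0.41·e^(−0.41×0.4) = 0.3480
n(2.3) = 0.41·e^(−0.41×2.3) = 0.1597
Δn = 0.3480 − 0.1597 = 0.1883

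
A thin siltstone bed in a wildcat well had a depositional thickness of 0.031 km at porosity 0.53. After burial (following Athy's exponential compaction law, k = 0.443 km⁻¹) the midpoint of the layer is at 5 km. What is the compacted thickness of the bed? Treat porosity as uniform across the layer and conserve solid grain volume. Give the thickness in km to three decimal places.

0.015 km

Porosity at 5 km: phi = 0.53·exp(−0.443×5) = 0.0579
Solid-volume conservation: h(1−phi) = h₀(1−phi₀) ⇒ h = h₀·(1−phi₀)/(1−phi)
h = 0.031 × (1 − 0.53)/(1 − 0.0579) = 0.031 × 0.4989 = 0.0155 km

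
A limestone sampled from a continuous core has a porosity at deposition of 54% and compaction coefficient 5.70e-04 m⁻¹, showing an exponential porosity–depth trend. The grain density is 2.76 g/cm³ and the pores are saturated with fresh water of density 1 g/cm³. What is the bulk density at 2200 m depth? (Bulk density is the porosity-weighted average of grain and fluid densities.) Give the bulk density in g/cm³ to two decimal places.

2.49 g/cm³

Working in km (1 km = 1000 m; c in km⁻¹ = c in m⁻¹ × 1000):
Porosity at depth: φ = 0.54·exp(−0.57×2.2) = 0.54×0.2854 = 0.1541
Bulk density: ρ_b = (1−φ)ρ_g + φ·ρ_f = 0.8459×2.76 + 0.1541×1
       = 2.335 + 0.154 = 2.489 g/cm³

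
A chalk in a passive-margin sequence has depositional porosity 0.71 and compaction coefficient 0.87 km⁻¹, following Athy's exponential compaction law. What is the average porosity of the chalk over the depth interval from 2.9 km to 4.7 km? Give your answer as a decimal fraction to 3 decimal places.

⟨φ⟩ = (1/(Z₂−Z₁)) ∫ φ₀ e^(−βZ) dZ = φ₀·(e^(−β·Z₁) − e^(−β·Z₂)) / (β·(Z₂−Z₁))
e^(−0.87×2.9) = 0.0802; e^(−0.87×4.7) = 0.0168
⟨φ⟩ = 0.71 × (0.0802 − 0.0168) / (0.87 × 1.8) = 0.71 × 0.0405 = 0.0288

0.029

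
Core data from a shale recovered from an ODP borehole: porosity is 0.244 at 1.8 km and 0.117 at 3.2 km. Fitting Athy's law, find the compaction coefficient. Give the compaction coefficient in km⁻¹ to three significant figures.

Athy: phi(z) = phi₀ e^(−kz) ⇒ phi₁/phi₂ = e^{k(z₂−z₁)} ⇒ k = ln(phi₁/phi₂)/(z₂−z₁)
k = ln(0.244/0.117) / (3.2 − 1.8) = ln(2.085) / 1.4 = 0.7350 / 1.4 = 0.525 km⁻¹

0.525 km⁻¹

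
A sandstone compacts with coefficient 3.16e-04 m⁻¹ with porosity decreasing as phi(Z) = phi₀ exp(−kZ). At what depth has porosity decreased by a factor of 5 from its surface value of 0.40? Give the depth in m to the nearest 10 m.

5090 m

Working in km (1 km = 1000 m; k in km⁻¹ = k in m⁻¹ × 1000):
phi/phi₀ = 1/5 ⇒ exp(−k·Z) = 1/5 ⇒ Z = ln(5) / k
Z = 1.6094 / 0.316 = 5.093 km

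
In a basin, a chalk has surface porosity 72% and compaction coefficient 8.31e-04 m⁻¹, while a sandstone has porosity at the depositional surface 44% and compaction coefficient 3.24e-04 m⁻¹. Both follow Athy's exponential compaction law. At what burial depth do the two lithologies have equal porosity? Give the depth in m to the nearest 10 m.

Working in km (1 km = 1000 m; β in km⁻¹ = β in m⁻¹ × 1000):
Set phi₀ₐ e^(−βₐz) = phi₀ᵦ e^(−βᵦz) ⇒ ln(phi₀ₐ/phi₀ᵦ) = (βₐ − βᵦ)·z
z = ln(0.72/0.44) / (0.831 − 0.324) = 0.4925 / 0.507 = 0.971 km

970 m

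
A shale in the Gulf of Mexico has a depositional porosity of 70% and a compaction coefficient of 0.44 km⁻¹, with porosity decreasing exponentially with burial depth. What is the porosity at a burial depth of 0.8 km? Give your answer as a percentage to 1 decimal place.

phi = phi₀·exp(−k·d) = 0.7 × exp(−0.44 × 0.8) = 0.7 × exp(−0.352)
  = 0.7 × 0.7033 = 0.4923

49.2%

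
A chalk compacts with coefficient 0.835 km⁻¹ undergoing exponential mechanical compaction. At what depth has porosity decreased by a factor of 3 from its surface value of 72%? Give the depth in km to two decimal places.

n/n₀ = 1/3 ⇒ exp(−k·z) = 1/3 ⇒ z = ln(3) / k
z = 1.0986 / 0.835 = 1.316 km

1.32 km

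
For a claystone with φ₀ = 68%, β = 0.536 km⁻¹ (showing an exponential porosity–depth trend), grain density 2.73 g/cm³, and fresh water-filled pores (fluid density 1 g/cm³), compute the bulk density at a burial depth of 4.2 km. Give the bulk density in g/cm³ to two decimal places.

Porosity at depth: φ = 0.68·exp(−0.536×4.2) = 0.68×0.1053 = 0.0716
Bulk density: ρ_b = (1−φ)ρ_g + φ·ρ_f = 0.9284×2.73 + 0.0716×1
       = 2.535 + 0.072 = 2.606 g/cm³

2.61 g/cm³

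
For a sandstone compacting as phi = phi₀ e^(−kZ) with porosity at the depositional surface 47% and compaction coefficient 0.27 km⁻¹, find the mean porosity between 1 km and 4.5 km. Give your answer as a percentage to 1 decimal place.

23.2%

⟨phi⟩ = (1/(Z₂−Z₁)) ∫ phi₀ e^(−kZ) dZ = phi₀·(e^(−k·Z₁) − e^(−k·Z₂)) / (k·(Z₂−Z₁))
e^(−0.27×1) = 0.7634; e^(−0.27×4.5) = 0.2967
⟨phi⟩ = 0.47 × (0.7634 − 0.2967) / (0.27 × 3.5) = 0.47 × 0.4938 = 0.2321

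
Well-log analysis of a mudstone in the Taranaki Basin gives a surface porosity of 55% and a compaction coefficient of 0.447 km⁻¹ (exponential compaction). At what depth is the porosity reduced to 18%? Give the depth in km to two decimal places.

Invert Athy's law: Z = ln(φ₀/φ) / c
Z = ln(0.55/0.18) / 0.447 = ln(3.056) / 0.447 = 1.1170 / 0.447 = 2.499 km

2.50 km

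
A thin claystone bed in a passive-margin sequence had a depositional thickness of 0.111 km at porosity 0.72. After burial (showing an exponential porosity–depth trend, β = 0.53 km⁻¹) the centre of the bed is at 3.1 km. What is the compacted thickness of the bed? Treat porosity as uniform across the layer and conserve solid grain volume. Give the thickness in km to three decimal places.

Porosity at 3.1 km: n = 0.72·exp(−0.53×3.1) = 0.1392
Solid-volume conservation: h(1−n) = h₀(1−n₀) ⇒ h = h₀·(1−n₀)/(1−n)
h = 0.111 × (1 − 0.72)/(1 − 0.1392) = 0.111 × 0.3253 = 0.0361 km

0.036 km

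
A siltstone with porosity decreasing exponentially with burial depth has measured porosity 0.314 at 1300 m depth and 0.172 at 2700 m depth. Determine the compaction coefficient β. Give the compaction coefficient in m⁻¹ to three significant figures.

0.000430 m⁻¹

Working in km (1 km = 1000 m; β in km⁻¹ = β in m⁻¹ × 1000):
Athy: φ(z) = φ₀ e^(−βz) ⇒ φ₁/φ₂ = e^{β(z₂−z₁)} ⇒ β = ln(φ₁/φ₂)/(z₂−z₁)
β = ln(0.314/0.172) / (2.7 − 1.3) = ln(1.826) / 1.4 = 0.6019 / 1.4 = 0.4299 km⁻¹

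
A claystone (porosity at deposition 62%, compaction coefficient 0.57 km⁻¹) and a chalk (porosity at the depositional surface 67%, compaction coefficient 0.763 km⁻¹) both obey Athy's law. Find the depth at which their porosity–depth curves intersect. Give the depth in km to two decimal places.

0.40 km

Set n₀ₐ e^(−βₐz) = n₀ᵦ e^(−βᵦz) ⇒ ln(n₀ₐ/n₀ᵦ) = (βₐ − βᵦ)·z
z = ln(0.62/0.67) / (0.57 − 0.763) = -0.0776 / -0.193 = 0.402 km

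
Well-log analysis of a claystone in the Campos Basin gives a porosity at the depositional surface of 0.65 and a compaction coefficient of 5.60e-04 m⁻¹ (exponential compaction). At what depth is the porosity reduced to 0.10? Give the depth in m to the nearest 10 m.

Working in km (1 km = 1000 m; c in km⁻¹ = c in m⁻¹ × 1000):
Invert Athy's law: Z = ln(φ₀/φ) / c
Z = ln(0.65/0.1) / 0.56 = ln(6.5) / 0.56 = 1.8718 / 0.56 = 3.343 km

3340 m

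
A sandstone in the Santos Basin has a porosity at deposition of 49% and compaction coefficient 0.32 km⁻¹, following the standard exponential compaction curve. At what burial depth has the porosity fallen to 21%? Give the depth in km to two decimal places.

Invert Athy's law: d = ln(phi₀/phi) / c
d = ln(0.49/0.21) / 0.32 = ln(2.333) / 0.32 = 0.8473 / 0.32 = 2.648 km

2.65 km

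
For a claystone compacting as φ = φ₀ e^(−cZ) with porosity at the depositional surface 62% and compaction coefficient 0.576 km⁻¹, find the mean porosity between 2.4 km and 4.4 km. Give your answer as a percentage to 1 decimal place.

9.2%

⟨φ⟩ = (1/(Z₂−Z₁)) ∫ φ₀ e^(−cZ) dZ = φ₀·(e^(−c·Z₁) − e^(−c·Z₂)) / (c·(Z₂−Z₁))
e^(−0.576×2.4) = 0.2510; e^(−0.576×4.4) = 0.0793
⟨φ⟩ = 0.62 × (0.2510 − 0.0793) / (0.576 × 2) = 0.62 × 0.1490 = 0.0924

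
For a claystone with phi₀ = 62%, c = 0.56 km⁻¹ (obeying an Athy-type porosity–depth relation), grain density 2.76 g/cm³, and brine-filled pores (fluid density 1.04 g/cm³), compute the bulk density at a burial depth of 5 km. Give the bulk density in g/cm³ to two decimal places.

2.70 g/cm³

Porosity at depth: phi = 0.62·exp(−0.56×5) = 0.62×0.0608 = 0.0377
Bulk density: ρ_b = (1−phi)ρ_g + phi·ρ_f = 0.9623×2.76 + 0.0377×1.04
       = 2.656 + 0.039 = 2.695 g/cm³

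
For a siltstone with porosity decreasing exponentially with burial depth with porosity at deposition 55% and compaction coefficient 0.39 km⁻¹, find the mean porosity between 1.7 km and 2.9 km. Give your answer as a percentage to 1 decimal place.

22.6%

⟨φ⟩ = (1/(z₂−z₁)) ∫ φ₀ e^(−βz) dz = φ₀·(e^(−β·z₁) − e^(−β·z₂)) / (β·(z₂−z₁))
e^(−0.39×1.7) = 0.5153; e^(−0.39×2.9) = 0.3227
⟨φ⟩ = 0.55 × (0.5153 − 0.3227) / (0.39 × 1.2) = 0.55 × 0.4115 = 0.2263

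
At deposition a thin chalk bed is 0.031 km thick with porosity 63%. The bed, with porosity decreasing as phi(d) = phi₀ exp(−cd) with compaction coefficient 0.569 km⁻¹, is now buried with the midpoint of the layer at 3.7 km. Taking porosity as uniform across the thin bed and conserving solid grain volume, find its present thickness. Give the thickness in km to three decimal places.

Porosity at 3.7 km: phi = 0.63·exp(−0.569×3.7) = 0.0767
Solid-volume conservation: h(1−phi) = h₀(1−phi₀) ⇒ h = h₀·(1−phi₀)/(1−phi)
h = 0.031 × (1 − 0.63)/(1 − 0.0767) = 0.031 × 0.4008 = 0.0124 km

0.012 km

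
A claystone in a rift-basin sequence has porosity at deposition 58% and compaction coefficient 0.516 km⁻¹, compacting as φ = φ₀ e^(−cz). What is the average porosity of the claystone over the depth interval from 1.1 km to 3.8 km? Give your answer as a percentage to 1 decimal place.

17.7%

⟨φ⟩ = (1/(z₂−z₁)) ∫ φ₀ e^(−cz) dz = φ₀·(e^(−c·z₁) − e^(−c·z₂)) / (c·(z₂−z₁))
e^(−0.516×1.1) = 0.5669; e^(−0.516×3.8) = 0.1407
⟨φ⟩ = 0.58 × (0.5669 − 0.1407) / (0.516 × 2.7) = 0.58 × 0.3059 = 0.1774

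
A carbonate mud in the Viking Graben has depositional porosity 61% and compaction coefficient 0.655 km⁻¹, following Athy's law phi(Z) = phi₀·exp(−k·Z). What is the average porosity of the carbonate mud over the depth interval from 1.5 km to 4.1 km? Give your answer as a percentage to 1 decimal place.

⟨phi⟩ = (1/(Z₂−Z₁)) ∫ phi₀ e^(−kZ) dZ = phi₀·(e^(−k·Z₁) − e^(−k·Z₂)) / (k·(Z₂−Z₁))
e^(−0.655×1.5) = 0.3744; e^(−0.655×4.1) = 0.0682
⟨phi⟩ = 0.61 × (0.3744 − 0.0682) / (0.655 × 2.6) = 0.61 × 0.1798 = 0.1097

11.0%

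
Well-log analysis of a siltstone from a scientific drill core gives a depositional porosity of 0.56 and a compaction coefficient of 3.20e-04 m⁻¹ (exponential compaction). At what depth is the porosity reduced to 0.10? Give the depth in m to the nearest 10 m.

5380 m

Working in km (1 km = 1000 m; β in km⁻¹ = β in m⁻¹ × 1000):
Invert Athy's law: d = ln(n₀/n) / β
d = ln(0.56/0.1) / 0.32 = ln(5.6) / 0.32 = 1.7228 / 0.32 = 5.384 km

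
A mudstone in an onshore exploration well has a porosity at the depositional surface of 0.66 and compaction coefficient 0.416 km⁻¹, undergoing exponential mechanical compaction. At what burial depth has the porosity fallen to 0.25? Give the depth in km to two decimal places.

2.33 km

Invert Athy's law: Z = ln(n₀/n) / β
Z = ln(0.66/0.25) / 0.416 = ln(2.64) / 0.416 = 0.9708 / 0.416 = 2.334 km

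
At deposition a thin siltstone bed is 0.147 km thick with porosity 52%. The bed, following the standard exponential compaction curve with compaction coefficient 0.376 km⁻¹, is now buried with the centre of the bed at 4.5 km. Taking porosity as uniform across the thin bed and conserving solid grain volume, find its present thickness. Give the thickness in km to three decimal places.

0.078 km

Porosity at 4.5 km: φ = 0.52·exp(−0.376×4.5) = 0.0958
Solid-volume conservation: h(1−φ) = h₀(1−φ₀) ⇒ h = h₀·(1−φ₀)/(1−φ)
h = 0.147 × (1 − 0.52)/(1 − 0.0958) = 0.147 × 0.5308 = 0.0780 km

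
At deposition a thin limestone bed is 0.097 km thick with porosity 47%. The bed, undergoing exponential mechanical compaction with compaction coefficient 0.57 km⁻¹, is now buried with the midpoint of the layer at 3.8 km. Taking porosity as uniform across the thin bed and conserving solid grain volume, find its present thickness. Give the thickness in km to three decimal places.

0.054 km

Porosity at 3.8 km: phi = 0.47·exp(−0.57×3.8) = 0.0539
Solid-volume conservation: h(1−phi) = h₀(1−phi₀) ⇒ h = h₀·(1−phi₀)/(1−phi)
h = 0.097 × (1 − 0.47)/(1 − 0.0539) = 0.097 × 0.5602 = 0.0543 km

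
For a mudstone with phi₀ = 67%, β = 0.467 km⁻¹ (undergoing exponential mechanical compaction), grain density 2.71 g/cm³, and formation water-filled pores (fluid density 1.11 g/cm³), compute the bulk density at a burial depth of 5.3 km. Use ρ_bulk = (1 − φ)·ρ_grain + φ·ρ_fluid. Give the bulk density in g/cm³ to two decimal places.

2.62 g/cm³

Porosity at depth: phi = 0.67·exp(−0.467×5.3) = 0.67×0.0842 = 0.0564
Bulk density: ρ_b = (1−phi)ρ_g + phi·ρ_f = 0.9436×2.71 + 0.0564×1.11
       = 2.557 + 0.063 = 2.620 g/cm³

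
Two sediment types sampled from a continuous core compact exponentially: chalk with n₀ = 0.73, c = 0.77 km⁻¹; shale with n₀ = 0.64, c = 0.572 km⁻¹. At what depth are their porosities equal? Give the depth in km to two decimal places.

Set n₀ₐ e^(−cₐd) = n₀ᵦ e^(−cᵦd) ⇒ ln(n₀ₐ/n₀ᵦ) = (cₐ − cᵦ)·d
d = ln(0.73/0.64) / (0.77 − 0.572) = 0.1316 / 0.198 = 0.665 km

0.66 km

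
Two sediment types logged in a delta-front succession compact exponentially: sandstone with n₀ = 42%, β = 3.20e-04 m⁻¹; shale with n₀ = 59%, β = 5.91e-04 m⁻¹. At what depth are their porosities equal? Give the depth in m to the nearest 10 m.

1250 m

Working in km (1 km = 1000 m; β in km⁻¹ = β in m⁻¹ × 1000):
Set n₀ₐ e^(−βₐz) = n₀ᵦ e^(−βᵦz) ⇒ ln(n₀ₐ/n₀ᵦ) = (βₐ − βᵦ)·z
z = ln(0.42/0.59) / (0.32 − 0.591) = -0.3399 / -0.271 = 1.254 km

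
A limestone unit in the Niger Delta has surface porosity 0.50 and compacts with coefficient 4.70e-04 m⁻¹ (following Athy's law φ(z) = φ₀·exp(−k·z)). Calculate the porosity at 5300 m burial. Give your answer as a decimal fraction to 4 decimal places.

Working in km (1 km = 1000 m; k in km⁻¹ = k in m⁻¹ × 1000):
φ = φ₀·exp(−k·z) = 0.5 × exp(−0.47 × 5.3) = 0.5 × exp(−2.491)
  = 0.5 × 0.0828 = 0.0414

0.0414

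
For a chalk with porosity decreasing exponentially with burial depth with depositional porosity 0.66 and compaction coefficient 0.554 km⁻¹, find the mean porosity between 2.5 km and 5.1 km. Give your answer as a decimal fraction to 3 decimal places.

0.088

⟨n⟩ = (1/(Z₂−Z₁)) ∫ n₀ e^(−βZ) dZ = n₀·(e^(−β·Z₁) − e^(−β·Z₂)) / (β·(Z₂−Z₁))
e^(−0.554×2.5) = 0.2503; e^(−0.554×5.1) = 0.0593
⟨n⟩ = 0.66 × (0.2503 − 0.0593) / (0.554 × 2.6) = 0.66 × 0.1326 = 0.0875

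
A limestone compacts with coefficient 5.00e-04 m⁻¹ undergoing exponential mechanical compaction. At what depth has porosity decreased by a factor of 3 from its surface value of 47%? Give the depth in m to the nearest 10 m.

Working in km (1 km = 1000 m; k in km⁻¹ = k in m⁻¹ × 1000):
phi/phi₀ = 1/3 ⇒ exp(−k·z) = 1/3 ⇒ z = ln(3) / k
z = 1.0986 / 0.5 = 2.197 km

2200 m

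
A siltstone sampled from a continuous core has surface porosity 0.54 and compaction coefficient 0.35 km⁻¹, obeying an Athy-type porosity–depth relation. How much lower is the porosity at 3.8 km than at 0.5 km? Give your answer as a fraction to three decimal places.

phi(0.5) = 0.54·e^(−0.35×0.5) = 0.4533
phi(3.8) = 0.54·e^(−0.35×3.8) = 0.1428
Δphi = 0.4533 − 0.1428 = 0.3105

0.310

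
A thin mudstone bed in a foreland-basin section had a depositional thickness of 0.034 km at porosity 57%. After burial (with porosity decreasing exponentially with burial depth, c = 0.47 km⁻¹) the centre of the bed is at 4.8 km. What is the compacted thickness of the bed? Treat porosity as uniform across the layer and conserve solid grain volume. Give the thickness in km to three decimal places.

0.016 km

Porosity at 4.8 km: phi = 0.57·exp(−0.47×4.8) = 0.0597
Solid-volume conservation: h(1−phi) = h₀(1−phi₀) ⇒ h = h₀·(1−phi₀)/(1−phi)
h = 0.034 × (1 − 0.57)/(1 − 0.0597) = 0.034 × 0.4573 = 0.0155 km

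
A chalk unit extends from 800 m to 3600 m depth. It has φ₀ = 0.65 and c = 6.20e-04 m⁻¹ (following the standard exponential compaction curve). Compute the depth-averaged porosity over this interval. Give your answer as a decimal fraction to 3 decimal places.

Working in km (1 km = 1000 m; c in km⁻¹ = c in m⁻¹ × 1000):
⟨φ⟩ = (1/(d₂−d₁)) ∫ φ₀ e^(−cd) dd = φ₀·(e^(−c·d₁) − e^(−c·d₂)) / (c·(d₂−d₁))
e^(−0.62×0.8) = 0.6090; e^(−0.62×3.6) = 0.1073
⟨φ⟩ = 0.65 × (0.6090 − 0.1073) / (0.62 × 2.8) = 0.65 × 0.2890 = 0.1878

0.188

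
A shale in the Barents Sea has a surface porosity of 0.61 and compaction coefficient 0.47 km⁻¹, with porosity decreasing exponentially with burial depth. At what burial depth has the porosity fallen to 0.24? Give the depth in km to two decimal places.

1.98 km

Invert Athy's law: Z = ln(n₀/n) / c
Z = ln(0.61/0.24) / 0.47 = ln(2.542) / 0.47 = 0.9328 / 0.47 = 1.985 km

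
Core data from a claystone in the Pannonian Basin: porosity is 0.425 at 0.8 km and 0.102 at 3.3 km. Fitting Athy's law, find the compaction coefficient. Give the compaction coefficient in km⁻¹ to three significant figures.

Athy: phi(d) = phi₀ e^(−cd) ⇒ phi₁/phi₂ = e^{c(d₂−d₁)} ⇒ c = ln(phi₁/phi₂)/(d₂−d₁)
c = ln(0.425/0.102) / (3.3 − 0.8) = ln(4.167) / 2.5 = 1.4271 / 2.5 = 0.5708 km⁻¹

0.571 km⁻¹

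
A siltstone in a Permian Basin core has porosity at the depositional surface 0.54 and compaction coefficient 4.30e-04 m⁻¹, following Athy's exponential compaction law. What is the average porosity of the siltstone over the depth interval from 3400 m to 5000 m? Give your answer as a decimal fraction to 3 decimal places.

Working in km (1 km = 1000 m; β in km⁻¹ = β in m⁻¹ × 1000):
⟨phi⟩ = (1/(Z₂−Z₁)) ∫ phi₀ e^(−βZ) dZ = phi₀·(e^(−β·Z₁) − e^(−β·Z₂)) / (β·(Z₂−Z₁))
e^(−0.43×3.4) = 0.2318; e^(−0.43×5) = 0.1165
⟨phi⟩ = 0.54 × (0.2318 − 0.1165) / (0.43 × 1.6) = 0.54 × 0.1676 = 0.0905

0.090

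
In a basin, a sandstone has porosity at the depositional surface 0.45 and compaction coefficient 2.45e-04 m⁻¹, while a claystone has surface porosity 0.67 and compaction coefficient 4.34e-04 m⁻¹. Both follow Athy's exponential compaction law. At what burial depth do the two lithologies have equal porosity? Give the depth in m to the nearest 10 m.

2110 m

Working in km (1 km = 1000 m; k in km⁻¹ = k in m⁻¹ × 1000):
Set phi₀ₐ e^(−kₐZ) = phi₀ᵦ e^(−kᵦZ) ⇒ ln(phi₀ₐ/phi₀ᵦ) = (kₐ − kᵦ)·Z
Z = ln(0.45/0.67) / (0.245 − 0.434) = -0.3980 / -0.189 = 2.106 km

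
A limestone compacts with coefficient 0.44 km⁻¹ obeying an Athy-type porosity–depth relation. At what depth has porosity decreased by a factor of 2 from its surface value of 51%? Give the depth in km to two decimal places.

1.58 km

phi/phi₀ = 1/2 ⇒ exp(−c·z) = 1/2 ⇒ z = ln(2) / c
z = 0.6931 / 0.44 = 1.575 km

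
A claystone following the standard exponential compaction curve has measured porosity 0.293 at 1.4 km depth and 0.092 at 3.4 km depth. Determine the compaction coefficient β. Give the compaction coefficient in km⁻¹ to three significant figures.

Athy: n(z) = n₀ e^(−βz) ⇒ n₁/n₂ = e^{β(z₂−z₁)} ⇒ β = ln(n₁/n₂)/(z₂−z₁)
β = ln(0.293/0.092) / (3.4 − 1.4) = ln(3.185) / 2 = 1.1584 / 2 = 0.5792 km⁻¹

0.579 km⁻¹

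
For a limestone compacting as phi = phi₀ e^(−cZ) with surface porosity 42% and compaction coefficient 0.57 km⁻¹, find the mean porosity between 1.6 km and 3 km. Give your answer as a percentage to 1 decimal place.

11.6%

⟨phi⟩ = (1/(Z₂−Z₁)) ∫ phi₀ e^(−cZ) dZ = phi₀·(e^(−c·Z₁) − e^(−c·Z₂)) / (c·(Z₂−Z₁))
e^(−0.57×1.6) = 0.4017; e^(−0.57×3) = 0.1809
⟨phi⟩ = 0.42 × (0.4017 − 0.1809) / (0.57 × 1.4) = 0.42 × 0.2768 = 0.1162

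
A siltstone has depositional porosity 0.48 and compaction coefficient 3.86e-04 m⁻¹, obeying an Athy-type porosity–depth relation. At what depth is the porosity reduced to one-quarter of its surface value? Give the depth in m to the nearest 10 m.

Working in km (1 km = 1000 m; β in km⁻¹ = β in m⁻¹ × 1000):
φ/φ₀ = 1/4 ⇒ exp(−β·z) = 1/4 ⇒ z = ln(4) / β
z = 1.3863 / 0.386 = 3.591 km

3590 m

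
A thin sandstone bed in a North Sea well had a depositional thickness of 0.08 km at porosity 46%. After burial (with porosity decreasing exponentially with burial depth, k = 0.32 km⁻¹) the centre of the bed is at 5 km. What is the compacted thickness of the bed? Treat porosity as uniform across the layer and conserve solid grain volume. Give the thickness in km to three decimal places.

0.048 km

Porosity at 5 km: phi = 0.46·exp(−0.32×5) = 0.0929
Solid-volume conservation: h(1−phi) = h₀(1−phi₀) ⇒ h = h₀·(1−phi₀)/(1−phi)
h = 0.08 × (1 − 0.46)/(1 − 0.0929) = 0.08 × 0.5953 = 0.0476 km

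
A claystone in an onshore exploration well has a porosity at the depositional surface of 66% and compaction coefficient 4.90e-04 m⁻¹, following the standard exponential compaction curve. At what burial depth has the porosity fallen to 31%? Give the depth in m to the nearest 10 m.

1540 m

Working in km (1 km = 1000 m; k in km⁻¹ = k in m⁻¹ × 1000):
Invert Athy's law: d = ln(n₀/n) / k
d = ln(0.66/0.31) / 0.49 = ln(2.129) / 0.49 = 0.7557 / 0.49 = 1.542 km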